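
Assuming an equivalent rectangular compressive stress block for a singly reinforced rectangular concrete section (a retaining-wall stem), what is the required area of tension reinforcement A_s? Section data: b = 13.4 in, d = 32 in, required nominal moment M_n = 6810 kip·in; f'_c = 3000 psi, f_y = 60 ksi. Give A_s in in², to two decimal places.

A_s ≈ 3.98 in²

From M_n = 0.85 f'_c a b (d − a/2):
a = d − √(d² − 2M_n/(0.85 f'_c b)) = 32 − √(32² − 2 × 6810/(0.85 × 3 × 13.4)) = 6.992 in.
A_s = 0.85 f'_c a b / f_y = 0.85 × 3 × 6.992 × 13.4 / 60 = 3.982 in².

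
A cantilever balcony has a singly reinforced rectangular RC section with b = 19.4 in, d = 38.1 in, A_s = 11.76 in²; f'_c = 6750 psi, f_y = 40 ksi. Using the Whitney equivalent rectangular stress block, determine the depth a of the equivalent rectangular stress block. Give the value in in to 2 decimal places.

a ≈ 4.23 in

T = A_s f_y = 11.76 × 40 = 470.4 kips.
a = T/(0.85 f'_c b) = 470.4/(0.85 × 6.75 × 19.4) = 4.23 in.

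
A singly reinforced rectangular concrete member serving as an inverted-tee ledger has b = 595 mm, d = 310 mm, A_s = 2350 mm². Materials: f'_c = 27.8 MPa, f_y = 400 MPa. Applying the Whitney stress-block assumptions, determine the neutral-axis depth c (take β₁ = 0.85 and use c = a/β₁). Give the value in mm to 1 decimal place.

c ≈ 78.7 mm

T = A_s f_y = 2350 × 400 = 940000 N = 940 kN.
Setting C = 0.85 f'_c a b equal to T: a = 940000/(0.85 × 27.8 × 595) = 66.857 mm.
With β₁ = 0.85, c = a/β₁ = 66.857/0.85 = 78.7 mm.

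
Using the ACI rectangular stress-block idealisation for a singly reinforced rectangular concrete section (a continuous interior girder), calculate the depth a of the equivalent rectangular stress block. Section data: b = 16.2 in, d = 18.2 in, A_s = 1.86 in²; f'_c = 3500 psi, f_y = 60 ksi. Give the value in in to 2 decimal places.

a ≈ 2.32 in

T = A_s f_y = 1.86 × 60 = 111.6 kips.
a = T/(0.85 f'_c b) = 111.6/(0.85 × 3.5 × 16.2) = 2.32 in.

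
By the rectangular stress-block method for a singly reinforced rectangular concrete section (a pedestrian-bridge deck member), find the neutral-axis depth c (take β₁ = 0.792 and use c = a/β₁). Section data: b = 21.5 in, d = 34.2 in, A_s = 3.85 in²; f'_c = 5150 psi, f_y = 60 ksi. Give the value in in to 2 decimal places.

T = A_s f_y = 3.85 × 60 = 231 kips.
a = T/(0.85 f'_c b) = 231/(0.85 × 5.15 × 21.5) = 2.4544 in.
With β₁ = 0.792, c = a/β₁ = 2.4544/0.792 = 3.10 in.

c ≈ 3.10 in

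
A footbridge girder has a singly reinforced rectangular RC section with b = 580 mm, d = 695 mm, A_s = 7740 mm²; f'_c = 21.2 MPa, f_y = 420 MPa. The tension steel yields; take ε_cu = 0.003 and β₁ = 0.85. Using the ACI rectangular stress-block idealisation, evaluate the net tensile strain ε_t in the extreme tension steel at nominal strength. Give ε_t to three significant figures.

a = A_s f_y/(0.85 f'_c b) = 311.03 mm.
β₁ = 0.85, so c = a/β₁ = 311.03/0.85 = 365.92 mm.
From the linear strain diagram with ε_cu = 0.003: ε_t = 0.003 (d − c)/c = 0.003 × (695 − 365.92)/365.92 = 0.00270.
ε_t < 0.004 — the section is over-reinforced for flexure under ACI limits.

ε_t ≈ 0.00270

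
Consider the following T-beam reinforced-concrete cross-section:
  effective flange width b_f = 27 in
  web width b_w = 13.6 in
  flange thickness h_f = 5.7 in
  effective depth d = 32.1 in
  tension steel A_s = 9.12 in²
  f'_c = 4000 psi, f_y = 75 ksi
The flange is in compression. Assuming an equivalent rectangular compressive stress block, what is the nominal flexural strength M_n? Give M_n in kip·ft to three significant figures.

Tension: T = A_s f_y = 9.12 × 75 = 684 kips.
Try a within the flange: a = T/(0.85 f'_c b_f) = 684/(0.85 × 4 × 27) = 7.451 in.
a = 7.451 > h_f = 5.7 in: the block extends into the web. Split into flange-overhang and web parts.
C_f = 0.85 f'_c (b_f − b_w) h_f = 0.85 × 4 × (27 − 13.6) × 5.7 = 259.7 kips.
Remaining web compression depth: a_w = (T − C_f)/(0.85 f'_c b_w) = (684 − 259.7)/(0.85 × 4 × 13.6) = 9.176 in.
M_n = C_f(d − h_f/2) + (T − C_f)(d − a_w/2) = 259.7 × (32.1 − 2.85) + 424.3 × (32.1 − 4.588) = 7596.2 + 11673.3 = 19269.5 kip·in.
M_n = 19269.5/12 = 1605.79 kip·ft.

M_n ≈ 1610 kip·ft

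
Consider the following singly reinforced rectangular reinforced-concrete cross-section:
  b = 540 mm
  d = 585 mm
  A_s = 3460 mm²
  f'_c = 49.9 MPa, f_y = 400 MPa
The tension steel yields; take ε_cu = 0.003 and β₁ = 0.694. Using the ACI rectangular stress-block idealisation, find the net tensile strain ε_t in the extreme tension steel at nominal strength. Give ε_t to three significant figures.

ε_t ≈ 0.0172

a = A_s f_y/(0.85 f'_c b) = 60.43 mm.
β₁ = 0.694, so c = a/β₁ = 60.43/0.694 = 87.07 mm.
From the linear strain diagram with ε_cu = 0.003: ε_t = 0.003 (d − c)/c = 0.003 × (585 − 87.07)/87.07 = 0.0172.
Since ε_t ≥ 0.005, the section is tension-controlled.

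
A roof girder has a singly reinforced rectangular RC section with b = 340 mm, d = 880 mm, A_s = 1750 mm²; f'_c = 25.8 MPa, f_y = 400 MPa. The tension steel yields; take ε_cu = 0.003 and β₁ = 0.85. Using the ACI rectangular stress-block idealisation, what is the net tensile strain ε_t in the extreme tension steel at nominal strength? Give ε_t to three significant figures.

ε_t ≈ 0.0209

a = A_s f_y/(0.85 f'_c b) = 93.88 mm.
β₁ = 0.85, so c = a/β₁ = 93.88/0.85 = 110.45 mm.
From the linear strain diagram with ε_cu = 0.003: ε_t = 0.003 (d − c)/c = 0.003 × (880 − 110.45)/110.45 = 0.0209.
Since ε_t ≥ 0.005, the section is tension-controlled.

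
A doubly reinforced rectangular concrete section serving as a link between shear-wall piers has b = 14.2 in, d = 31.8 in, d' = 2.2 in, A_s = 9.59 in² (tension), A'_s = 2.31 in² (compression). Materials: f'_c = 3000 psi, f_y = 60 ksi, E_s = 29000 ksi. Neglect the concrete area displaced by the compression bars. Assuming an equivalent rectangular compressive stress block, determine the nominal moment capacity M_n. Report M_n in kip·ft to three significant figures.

Assume both steels yield.
a = (A_s − A'_s) f_y/(0.85 f'_c b) = (9.59 − 2.31) × 60/(0.85 × 3 × 14.2) = 12.063 in.
c = a/β₁ = 12.063/0.85 = 14.192 in; ε'_s = 0.003(c − d')/c = 0.0025 ≥ ε_y = 0.0021, so the compression steel yields.
M_n = (A_s − A'_s) f_y (d − a/2) + A'_s f_y (d − d') = 436.8 × (31.8 − 6.0315) + 138.6 × (31.8 − 2.2) = 11255.7 + 4102.6 = 15358.3 kip·in = 15358.3/12 = 1279.86 kip·ft.

M_n ≈ 1280 kip·ft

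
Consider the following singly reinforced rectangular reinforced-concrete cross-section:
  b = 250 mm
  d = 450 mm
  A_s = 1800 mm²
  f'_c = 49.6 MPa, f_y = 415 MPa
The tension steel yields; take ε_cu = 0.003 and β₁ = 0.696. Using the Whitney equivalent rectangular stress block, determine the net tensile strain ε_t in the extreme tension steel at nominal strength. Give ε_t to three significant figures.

a = A_s f_y/(0.85 f'_c b) = 70.87 mm.
β₁ = 0.696, so c = a/β₁ = 70.87/0.696 = 101.82 mm.
From the linear strain diagram with ε_cu = 0.003: ε_t = 0.003 (d − c)/c = 0.003 × (450 − 101.82)/101.82 = 0.0103.
Since ε_t ≥ 0.005, the section is tension-controlled.

ε_t ≈ 0.0103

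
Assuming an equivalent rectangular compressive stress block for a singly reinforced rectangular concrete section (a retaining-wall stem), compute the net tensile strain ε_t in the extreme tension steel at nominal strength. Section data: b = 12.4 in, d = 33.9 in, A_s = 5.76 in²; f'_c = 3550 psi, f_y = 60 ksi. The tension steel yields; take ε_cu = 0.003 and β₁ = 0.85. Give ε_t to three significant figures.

a = A_s f_y/(0.85 f'_c b) = 9.236 in.
β₁ = 0.85, so c = a/β₁ = 9.236/0.85 = 10.866 in.
From the linear strain diagram with ε_cu = 0.003: ε_t = 0.003 (d − c)/c = 0.003 × (33.9 − 10.866)/10.866 = 0.00636.
Since ε_t ≥ 0.005, the section is tension-controlled.

ε_t ≈ 0.00636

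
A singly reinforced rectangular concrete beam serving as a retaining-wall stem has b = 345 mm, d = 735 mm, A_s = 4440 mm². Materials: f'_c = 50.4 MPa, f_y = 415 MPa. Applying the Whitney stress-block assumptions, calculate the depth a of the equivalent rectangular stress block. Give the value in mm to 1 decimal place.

T = A_s f_y = 4440 × 415 = 1842600 N = 1842.6 kN.
Setting C = 0.85 f'_c a b equal to T: a = 1842600/(0.85 × 50.4 × 345) = 124.7 mm.

a ≈ 124.7 mm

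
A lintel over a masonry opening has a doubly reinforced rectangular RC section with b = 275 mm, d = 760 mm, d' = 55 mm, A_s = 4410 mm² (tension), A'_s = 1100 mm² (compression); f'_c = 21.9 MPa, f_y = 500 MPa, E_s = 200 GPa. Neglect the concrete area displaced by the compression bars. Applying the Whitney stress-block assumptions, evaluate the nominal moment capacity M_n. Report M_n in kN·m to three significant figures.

M_n ≈ 1380 kN·m

Assume both tension and compression steel yield.
Net tension couple steel: A_s − A'_s = 3310 mm².
a = (A_s − A'_s) f_y / (0.85 f'_c b) = 1655000/(0.85 × 21.9 × 275) = 323.30 mm.
c = a/β₁ = 323.30/0.85 = 380.35 mm; ε'_s = 0.003(c − d')/c = 0.0026 ≥ f_y/E_s = 0.0025, so compression steel does yield.
M_n = (A_s − A'_s) f_y (d − a/2) + A'_s f_y (d − d') = [1655000 × (760 − 161.65) + 550000 × (760 − 55)] × 10⁻⁶ = 990.27 + 387.75 = 1378.02 kN·m.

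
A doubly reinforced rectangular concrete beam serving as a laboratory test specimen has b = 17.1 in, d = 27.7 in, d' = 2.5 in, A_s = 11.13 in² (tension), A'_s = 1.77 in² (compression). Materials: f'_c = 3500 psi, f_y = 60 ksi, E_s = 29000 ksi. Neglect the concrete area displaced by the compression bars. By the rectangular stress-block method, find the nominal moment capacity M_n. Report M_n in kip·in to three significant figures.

Assume both steels yield.
a = (A_s − A'_s) f_y/(0.85 f'_c b) = (11.13 − 1.77) × 60/(0.85 × 3.5 × 17.1) = 11.039 in.
c = a/β₁ = 11.039/0.85 = 12.987 in; ε'_s = 0.003(c − d')/c = 0.0024 ≥ ε_y = 0.0021, so the compression steel yields.
M_n = (A_s − A'_s) f_y (d − a/2) + A'_s f_y (d − d') = 561.6 × (27.7 − 5.5195) + 106.2 × (27.7 − 2.5) = 12456.6 + 2676.2 = 15132.8 kip·in.

M_n ≈ 15100 kip·in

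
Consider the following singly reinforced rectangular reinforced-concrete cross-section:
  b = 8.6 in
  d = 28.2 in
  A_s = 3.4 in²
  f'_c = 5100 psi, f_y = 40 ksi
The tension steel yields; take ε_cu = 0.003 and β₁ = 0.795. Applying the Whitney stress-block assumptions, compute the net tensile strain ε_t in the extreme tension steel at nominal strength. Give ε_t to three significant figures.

a = A_s f_y/(0.85 f'_c b) = 3.648 in.
β₁ = 0.795, so c = a/β₁ = 3.648/0.795 = 4.589 in.
From the linear strain diagram with ε_cu = 0.003: ε_t = 0.003 (d − c)/c = 0.003 × (28.2 − 4.589)/4.589 = 0.0154.
Since ε_t ≥ 0.005, the section is tension-controlled.

ε_t ≈ 0.0154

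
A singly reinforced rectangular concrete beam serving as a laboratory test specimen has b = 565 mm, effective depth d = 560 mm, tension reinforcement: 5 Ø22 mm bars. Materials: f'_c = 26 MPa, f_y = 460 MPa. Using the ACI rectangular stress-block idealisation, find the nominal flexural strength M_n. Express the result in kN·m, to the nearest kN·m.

A_s = 5 × 380 = 1900 mm².
T = A_s f_y = 1900 × 460 = 874000 N = 874 kN.
From C = T: a = T/(0.85 f'_c b) = 874000/(0.85 × 26 × 565) = 70.00 mm.
M_n = T(d − a/2) = 874 kN × (560 − 35) mm = 458.85 kN·m.

M_n ≈ 459 kN·m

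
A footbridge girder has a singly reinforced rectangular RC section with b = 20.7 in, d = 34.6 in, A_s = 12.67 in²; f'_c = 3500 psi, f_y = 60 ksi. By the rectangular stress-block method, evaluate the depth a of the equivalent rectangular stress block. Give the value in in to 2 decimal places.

T = A_s f_y = 12.67 × 60 = 760.2 kips.
a = T/(0.85 f'_c b) = 760.2/(0.85 × 3.5 × 20.7) = 12.34 in.

a ≈ 12.34 in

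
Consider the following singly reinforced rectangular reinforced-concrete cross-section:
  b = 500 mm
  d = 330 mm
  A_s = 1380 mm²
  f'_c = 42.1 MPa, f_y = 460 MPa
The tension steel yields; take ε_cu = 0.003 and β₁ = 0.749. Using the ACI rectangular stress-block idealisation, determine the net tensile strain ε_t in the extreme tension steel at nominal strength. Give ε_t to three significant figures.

ε_t ≈ 0.0179

a = A_s f_y/(0.85 f'_c b) = 35.48 mm.
β₁ = 0.749, so c = a/β₁ = 35.48/0.749 = 47.37 mm.
From the linear strain diagram with ε_cu = 0.003: ε_t = 0.003 (d − c)/c = 0.003 × (330 − 47.37)/47.37 = 0.0179.
Since ε_t ≥ 0.005, the section is tension-controlled.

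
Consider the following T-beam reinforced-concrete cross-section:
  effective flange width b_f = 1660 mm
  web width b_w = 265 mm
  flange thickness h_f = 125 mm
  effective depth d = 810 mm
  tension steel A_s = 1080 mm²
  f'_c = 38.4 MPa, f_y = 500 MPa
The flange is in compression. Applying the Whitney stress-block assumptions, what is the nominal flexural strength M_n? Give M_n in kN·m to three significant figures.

M_n ≈ 435 kN·m

Tension: T = A_s f_y = 1080 × 500 = 540000 N.
Try a within the flange: a = T/(0.85 f'_c b_f) = 540000/(0.85 × 38.4 × 1660) = 9.97 mm.
Since a = 9.97 ≤ h_f = 125 mm, the stress block lies entirely in the flange; analyse as a rectangular beam of width b_f.
M_n = T(d − a/2) = 540000 × (810 − 4.985) = 434.71 × 10⁶ N·mm.
M_n = 434.71 kN·m.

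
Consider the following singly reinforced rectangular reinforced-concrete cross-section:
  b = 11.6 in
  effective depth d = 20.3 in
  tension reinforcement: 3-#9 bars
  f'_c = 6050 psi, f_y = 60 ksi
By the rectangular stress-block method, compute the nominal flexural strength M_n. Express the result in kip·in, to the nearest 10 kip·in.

A_s = 3 × 1 = 3 in².
T = A_s f_y = 3 × 60 = 180 kips.
a = T/(0.85 f'_c b) = 180/(0.85 × 6.05 × 11.6) = 3.017 in.
M_n = T(d − a/2) = 180 × (20.3 − 1.5085) = 3382.5 kip·in.

M_n ≈ 3380 kip·in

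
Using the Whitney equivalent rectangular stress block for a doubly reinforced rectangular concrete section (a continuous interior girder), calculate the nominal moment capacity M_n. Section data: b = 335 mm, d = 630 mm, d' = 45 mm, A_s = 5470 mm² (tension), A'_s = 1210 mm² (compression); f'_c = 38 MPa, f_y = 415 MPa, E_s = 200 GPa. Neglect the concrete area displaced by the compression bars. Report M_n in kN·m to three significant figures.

Assume both tension and compression steel yield.
Net tension couple steel: A_s − A'_s = 4260 mm².
a = (A_s − A'_s) f_y / (0.85 f'_c b) = 1767900/(0.85 × 38 × 335) = 163.38 mm.
c = a/β₁ = 163.38/0.779 = 209.73 mm; ε'_s = 0.003(c − d')/c = 0.0024 ≥ f_y/E_s = 0.0021, so compression steel does yield.
M_n = (A_s − A'_s) f_y (d − a/2) + A'_s f_y (d − d') = [1767900 × (630 − 81.69) + 502150 × (630 − 45)] × 10⁻⁶ = 969.36 + 293.76 = 1263.12 kN·m.

M_n ≈ 1260 kN·m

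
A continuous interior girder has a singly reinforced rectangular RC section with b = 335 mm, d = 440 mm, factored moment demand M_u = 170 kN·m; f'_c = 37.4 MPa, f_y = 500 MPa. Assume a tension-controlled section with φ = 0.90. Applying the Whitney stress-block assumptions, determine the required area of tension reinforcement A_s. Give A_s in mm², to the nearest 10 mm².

A_s ≈ 900 mm²

M_n = M_u/φ = 170/0.90 = 188.889 kN·m.
With M_n = 0.85 f'_c a b (d − a/2), solve the quadratic for a:
a = d − √(d² − 2M_n/(0.85 f'_c b)) = 440 − √(440² − 2 × 188.889×10⁶/(0.85 × 37.4 × 335)) = 42.35 mm.
A_s = 0.85 f'_c a b / f_y = 0.85 × 37.4 × 42.35 × 335 / 500 = 902.0 mm².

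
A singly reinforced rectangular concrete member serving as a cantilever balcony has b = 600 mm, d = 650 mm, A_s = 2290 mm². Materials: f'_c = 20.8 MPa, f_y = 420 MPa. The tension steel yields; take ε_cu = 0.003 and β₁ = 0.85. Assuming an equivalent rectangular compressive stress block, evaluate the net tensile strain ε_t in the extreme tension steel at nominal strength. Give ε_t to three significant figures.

a = A_s f_y/(0.85 f'_c b) = 90.67 mm.
β₁ = 0.85, so c = a/β₁ = 90.67/0.85 = 106.67 mm.
From the linear strain diagram with ε_cu = 0.003: ε_t = 0.003 (d − c)/c = 0.003 × (650 − 106.67)/106.67 = 0.0153.
Since ε_t ≥ 0.005, the section is tension-controlled.

ε_t ≈ 0.0153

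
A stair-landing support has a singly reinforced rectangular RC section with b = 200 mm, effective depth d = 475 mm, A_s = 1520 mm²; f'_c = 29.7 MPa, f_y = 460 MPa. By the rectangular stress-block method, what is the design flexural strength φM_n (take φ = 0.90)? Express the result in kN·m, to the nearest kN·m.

T = A_s f_y = 1520 × 460 = 699200 N = 699.2 kN.
From C = T: a = T/(0.85 f'_c b) = 699200/(0.85 × 29.7 × 200) = 138.48 mm.
M_n = T(d − a/2) = 699.2 kN × (475 − 69.24) mm = 283.71 kN·m.
φM_n = 0.90 × 283.71 = 255.34 kN·m.

φM_n ≈ 255 kN·m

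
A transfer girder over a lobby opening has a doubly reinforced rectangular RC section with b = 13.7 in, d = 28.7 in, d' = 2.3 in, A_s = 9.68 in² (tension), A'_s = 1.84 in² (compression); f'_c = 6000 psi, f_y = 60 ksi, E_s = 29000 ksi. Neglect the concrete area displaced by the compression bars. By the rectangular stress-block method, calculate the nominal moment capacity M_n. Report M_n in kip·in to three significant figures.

M_n ≈ 14800 kip·in

Assume both steels yield.
a = (A_s − A'_s) f_y/(0.85 f'_c b) = (9.68 − 1.84) × 60/(0.85 × 6 × 13.7) = 6.733 in.
c = a/β₁ = 6.733/0.75 = 8.977 in; ε'_s = 0.003(c − d')/c = 0.0022 ≥ ε_y = 0.0021, so the compression steel yields.
M_n = (A_s − A'_s) f_y (d − a/2) + A'_s f_y (d − d') = 470.4 × (28.7 − 3.3665) + 110.4 × (28.7 − 2.3) = 11916.9 + 2914.6 = 14831.5 kip·in.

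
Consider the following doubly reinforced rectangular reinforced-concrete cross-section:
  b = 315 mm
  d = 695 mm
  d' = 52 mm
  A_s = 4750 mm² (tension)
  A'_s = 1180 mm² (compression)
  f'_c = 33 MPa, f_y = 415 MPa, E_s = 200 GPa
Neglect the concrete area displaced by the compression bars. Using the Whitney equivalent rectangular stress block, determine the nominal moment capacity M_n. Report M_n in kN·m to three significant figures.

M_n ≈ 1220 kN·m

Assume both tension and compression steel yield.
Net tension couple steel: A_s − A'_s = 3570 mm².
a = (A_s − A'_s) f_y / (0.85 f'_c b) = 1481550/(0.85 × 33 × 315) = 167.68 mm.
c = a/β₁ = 167.68/0.814 = 206.00 mm; ε'_s = 0.003(c − d')/c = 0.0022 ≥ f_y/E_s = 0.0021, so compression steel does yield.
M_n = (A_s − A'_s) f_y (d − a/2) + A'_s f_y (d − d') = [1481550 × (695 − 83.84) + 489700 × (695 − 52)] × 10⁻⁶ = 905.46 + 314.88 = 1220.34 kN·m.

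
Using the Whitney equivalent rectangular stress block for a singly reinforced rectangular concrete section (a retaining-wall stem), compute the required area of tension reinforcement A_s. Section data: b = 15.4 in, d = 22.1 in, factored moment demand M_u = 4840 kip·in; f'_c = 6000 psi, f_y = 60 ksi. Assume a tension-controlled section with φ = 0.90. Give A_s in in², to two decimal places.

A_s ≈ 4.39 in²

M_n = M_u/φ = 4840/0.90 = 5377.78 kip·in.
From M_n = 0.85 f'_c a b (d − a/2):
a = d − √(d² − 2M_n/(0.85 f'_c b)) = 22.1 − √(22.1² − 2 × 5377.78/(0.85 × 6 × 15.4)) = 3.353 in.
A_s = 0.85 f'_c a b / f_y = 0.85 × 6 × 3.353 × 15.4 / 60 = 4.389 in².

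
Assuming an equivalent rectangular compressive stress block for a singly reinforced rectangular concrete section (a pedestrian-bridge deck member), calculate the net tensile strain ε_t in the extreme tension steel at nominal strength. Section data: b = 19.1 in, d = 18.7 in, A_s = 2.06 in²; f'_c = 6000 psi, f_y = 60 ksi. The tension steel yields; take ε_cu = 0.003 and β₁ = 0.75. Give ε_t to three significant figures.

ε_t ≈ 0.0302

a = A_s f_y/(0.85 f'_c b) = 1.269 in.
β₁ = 0.75, so c = a/β₁ = 1.269/0.75 = 1.692 in.
From the linear strain diagram with ε_cu = 0.003: ε_t = 0.003 (d − c)/c = 0.003 × (18.7 − 1.692)/1.692 = 0.0302.
Since ε_t ≥ 0.005, the section is tension-controlled.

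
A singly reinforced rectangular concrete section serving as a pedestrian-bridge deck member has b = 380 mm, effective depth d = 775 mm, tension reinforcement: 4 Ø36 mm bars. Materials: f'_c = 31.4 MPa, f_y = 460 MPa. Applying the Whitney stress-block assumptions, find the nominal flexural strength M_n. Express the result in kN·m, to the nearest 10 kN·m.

M_n ≈ 1280 kN·m

A_s = 4 × 1018 = 4072 mm².
T = A_s f_y = 4072 × 460 = 1873120 N = 1873.12 kN.
From C = T: a = T/(0.85 f'_c b) = 1873120/(0.85 × 31.4 × 380) = 184.69 mm.
M_n = T(d − a/2) = 1873.12 kN × (775 − 92.345) mm = 1278.69 kN·m.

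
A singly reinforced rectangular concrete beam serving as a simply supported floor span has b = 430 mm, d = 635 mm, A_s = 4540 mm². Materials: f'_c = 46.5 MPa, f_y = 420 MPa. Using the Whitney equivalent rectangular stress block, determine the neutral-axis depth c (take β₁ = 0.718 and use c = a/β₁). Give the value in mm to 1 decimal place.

c ≈ 156.3 mm

T = A_s f_y = 4540 × 420 = 1906800 N = 1906.8 kN.
Setting C = 0.85 f'_c a b equal to T: a = 1906800/(0.85 × 46.5 × 430) = 112.193 mm.
With β₁ = 0.718, c = a/β₁ = 112.193/0.718 = 156.3 mm.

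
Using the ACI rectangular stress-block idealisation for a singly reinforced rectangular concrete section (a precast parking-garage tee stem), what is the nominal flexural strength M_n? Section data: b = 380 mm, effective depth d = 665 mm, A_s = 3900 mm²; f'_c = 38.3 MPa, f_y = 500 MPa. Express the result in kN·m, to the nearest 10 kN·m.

T = A_s f_y = 3900 × 500 = 1950000 N = 1950 kN.
From C = T: a = T/(0.85 f'_c b) = 1950000/(0.85 × 38.3 × 380) = 157.63 mm.
M_n = T(d − a/2) = 1950 kN × (665 − 78.815) mm = 1143.06 kN·m.

M_n ≈ 1140 kN·m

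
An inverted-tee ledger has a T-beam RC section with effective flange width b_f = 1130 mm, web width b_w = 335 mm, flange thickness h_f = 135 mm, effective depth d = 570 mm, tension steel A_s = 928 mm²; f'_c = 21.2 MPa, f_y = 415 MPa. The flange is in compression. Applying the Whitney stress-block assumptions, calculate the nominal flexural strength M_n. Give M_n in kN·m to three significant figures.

Tension: T = A_s f_y = 928 × 415 = 385120 N.
Try a within the flange: a = T/(0.85 f'_c b_f) = 385120/(0.85 × 21.2 × 1130) = 18.91 mm.
Since a = 18.91 ≤ h_f = 135 mm, the stress block lies entirely in the flange; analyse as a rectangular beam of width b_f.
M_n = T(d − a/2) = 385120 × (570 − 9.455) = 215.88 × 10⁶ N·mm.
M_n = 215.88 kN·m.

M_n ≈ 216 kN·m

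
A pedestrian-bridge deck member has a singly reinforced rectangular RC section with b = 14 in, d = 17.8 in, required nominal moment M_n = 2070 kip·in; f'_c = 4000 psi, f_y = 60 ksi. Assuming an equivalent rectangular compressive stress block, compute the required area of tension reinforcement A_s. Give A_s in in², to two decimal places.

A_s ≈ 2.09 in²

From M_n = 0.85 f'_c a b (d − a/2):
a = d − √(d² − 2M_n/(0.85 f'_c b)) = 17.8 − √(17.8² − 2 × 2070/(0.85 × 4 × 14)) = 2.639 in.
A_s = 0.85 f'_c a b / f_y = 0.85 × 4 × 2.639 × 14 / 60 = 2.094 in².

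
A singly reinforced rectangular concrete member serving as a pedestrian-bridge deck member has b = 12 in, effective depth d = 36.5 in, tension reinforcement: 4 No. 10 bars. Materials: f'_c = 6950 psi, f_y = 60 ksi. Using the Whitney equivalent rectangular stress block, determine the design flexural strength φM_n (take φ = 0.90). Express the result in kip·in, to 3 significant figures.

A_s = 4 × 1.27 = 5.08 in².
T = A_s f_y = 5.08 × 60 = 304.8 kips.
a = T/(0.85 f'_c b) = 304.8/(0.85 × 6.95 × 12) = 4.300 in.
M_n = T(d − a/2) = 304.8 × (36.5 − 2.15) = 10469.9 kip·in.
φM_n = 0.90 × 10469.9 = 9422.9 kip·in.

φM_n ≈ 9420 kip·in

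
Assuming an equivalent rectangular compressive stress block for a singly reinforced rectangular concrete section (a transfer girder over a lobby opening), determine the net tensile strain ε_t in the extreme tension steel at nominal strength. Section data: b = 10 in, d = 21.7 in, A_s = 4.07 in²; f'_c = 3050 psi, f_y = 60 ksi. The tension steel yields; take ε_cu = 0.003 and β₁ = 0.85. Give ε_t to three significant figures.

ε_t ≈ 0.00287

a = A_s f_y/(0.85 f'_c b) = 9.419 in.
β₁ = 0.85, so c = a/β₁ = 9.419/0.85 = 11.081 in.
From the linear strain diagram with ε_cu = 0.003: ε_t = 0.003 (d − c)/c = 0.003 × (21.7 − 11.081)/11.081 = 0.00287.
ε_t < 0.004 — the section is over-reinforced for flexure under ACI limits.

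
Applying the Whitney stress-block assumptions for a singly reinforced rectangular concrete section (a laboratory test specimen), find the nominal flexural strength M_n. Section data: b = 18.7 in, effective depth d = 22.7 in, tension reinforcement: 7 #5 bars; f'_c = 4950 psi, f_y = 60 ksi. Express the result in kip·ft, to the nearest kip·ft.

A_s = 7 × 0.31 = 2.17 in².
T = A_s f_y = 2.17 × 60 = 130.2 kips.
a = T/(0.85 f'_c b) = 130.2/(0.85 × 4.95 × 18.7) = 1.655 in.
M_n = T(d − a/2) = 130.2 × (22.7 − 0.8275) = 2847.8 kip·in = 2847.8/12 = 237.32 kip·ft.

M_n ≈ 237 kip·ft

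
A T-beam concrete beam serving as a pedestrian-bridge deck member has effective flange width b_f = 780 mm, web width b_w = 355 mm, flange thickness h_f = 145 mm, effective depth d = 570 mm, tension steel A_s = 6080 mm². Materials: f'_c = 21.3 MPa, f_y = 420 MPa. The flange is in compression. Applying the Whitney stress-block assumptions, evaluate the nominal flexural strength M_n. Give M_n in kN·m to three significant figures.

M_n ≈ 1210 kN·m

Tension: T = A_s f_y = 6080 × 420 = 2553600 N.
Try a within the flange: a = T/(0.85 f'_c b_f) = 2553600/(0.85 × 21.3 × 780) = 180.83 mm.
a = 180.83 > h_f = 145 mm: the block extends into the web. Split into flange-overhang and web parts.
C_f = 0.85 f'_c (b_f − b_w) h_f = 0.85 × 21.3 × (780 − 355) × 145 = 1115721 N.
Remaining web compression depth: a_w = (T − C_f)/(0.85 f'_c b_w) = (2553600 − 1115721)/(0.85 × 21.3 × 355) = 223.72 mm.
M_n = C_f(d − h_f/2) + (T − C_f)(d − a_w/2) = 1115721 × (570 − 72.5) + 1437879 × (570 − 111.86) = 555.07 + 658.75 = 1213.82 × 10⁶ N·mm.
M_n = 1213.82 kN·m.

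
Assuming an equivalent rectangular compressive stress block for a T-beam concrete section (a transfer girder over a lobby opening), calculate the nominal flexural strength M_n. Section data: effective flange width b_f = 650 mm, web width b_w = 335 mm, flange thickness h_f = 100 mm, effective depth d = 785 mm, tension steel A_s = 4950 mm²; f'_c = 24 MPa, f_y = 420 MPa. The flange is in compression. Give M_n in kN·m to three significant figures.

Tension: T = A_s f_y = 4950 × 420 = 2079000 N.
Try a within the flange: a = T/(0.85 f'_c b_f) = 2079000/(0.85 × 24 × 650) = 156.79 mm.
a = 156.79 > h_f = 100 mm: the block extends into the web. Split into flange-overhang and web parts.
C_f = 0.85 f'_c (b_f − b_w) h_f = 0.85 × 24 × (650 − 335) × 100 = 642600 N.
Remaining web compression depth: a_w = (T − C_f)/(0.85 f'_c b_w) = (2079000 − 642600)/(0.85 × 24 × 335) = 210.18 mm.
M_n = C_f(d − h_f/2) + (T − C_f)(d − a_w/2) = 642600 × (785 − 50) + 1436400 × (785 − 105.09) = 472.31 + 976.62 = 1448.93 × 10⁶ N·mm.
M_n = 1448.93 kN·m.

M_n ≈ 1450 kN·m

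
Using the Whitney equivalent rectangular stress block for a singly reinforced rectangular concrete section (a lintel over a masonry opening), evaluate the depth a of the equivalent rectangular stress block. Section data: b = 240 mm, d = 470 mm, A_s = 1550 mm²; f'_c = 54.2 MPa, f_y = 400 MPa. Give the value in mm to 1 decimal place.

T = A_s f_y = 1550 × 400 = 620000 N = 620 kN.
Setting C = 0.85 f'_c a b equal to T: a = 620000/(0.85 × 54.2 × 240) = 56.1 mm.

a ≈ 56.1 mm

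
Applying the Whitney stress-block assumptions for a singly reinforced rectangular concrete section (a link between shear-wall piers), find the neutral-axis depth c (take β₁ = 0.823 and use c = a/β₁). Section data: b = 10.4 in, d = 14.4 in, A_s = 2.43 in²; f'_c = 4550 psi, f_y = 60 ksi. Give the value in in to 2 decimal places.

T = A_s f_y = 2.43 × 60 = 145.8 kips.
a = T/(0.85 f'_c b) = 145.8/(0.85 × 4.55 × 10.4) = 3.6249 in.
With β₁ = 0.823, c = a/β₁ = 3.6249/0.823 = 4.40 in.

c ≈ 4.40 in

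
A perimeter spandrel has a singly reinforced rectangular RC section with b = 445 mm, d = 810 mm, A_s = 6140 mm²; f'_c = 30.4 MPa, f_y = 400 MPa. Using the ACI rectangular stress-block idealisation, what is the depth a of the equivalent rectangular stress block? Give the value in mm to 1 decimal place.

a ≈ 213.6 mm

T = A_s f_y = 6140 × 400 = 2456000 N = 2456 kN.
Setting C = 0.85 f'_c a b equal to T: a = 2456000/(0.85 × 30.4 × 445) = 213.6 mm.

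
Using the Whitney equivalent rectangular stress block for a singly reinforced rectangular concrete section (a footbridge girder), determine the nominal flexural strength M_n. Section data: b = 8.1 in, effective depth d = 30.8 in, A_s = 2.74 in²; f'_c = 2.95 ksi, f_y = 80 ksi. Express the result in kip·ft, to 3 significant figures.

T = A_s f_y = 2.74 × 80 = 219.2 kips.
a = T/(0.85 f'_c b) = 219.2/(0.85 × 2.95 × 8.1) = 10.792 in.
M_n = T(d − a/2) = 219.2 × (30.8 − 5.396) = 5568.6 kip·in = 5568.6/12 = 464.05 kip·ft.

M_n ≈ 464 kip·ft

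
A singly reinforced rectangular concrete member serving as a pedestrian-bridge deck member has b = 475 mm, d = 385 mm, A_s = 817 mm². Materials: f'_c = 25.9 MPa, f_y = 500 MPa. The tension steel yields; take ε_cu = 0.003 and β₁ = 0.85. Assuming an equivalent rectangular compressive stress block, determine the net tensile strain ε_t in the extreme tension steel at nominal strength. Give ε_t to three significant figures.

a = A_s f_y/(0.85 f'_c b) = 39.06 mm.
β₁ = 0.85, so c = a/β₁ = 39.06/0.85 = 45.95 mm.
From the linear strain diagram with ε_cu = 0.003: ε_t = 0.003 (d − c)/c = 0.003 × (385 − 45.95)/45.95 = 0.0221.
Since ε_t ≥ 0.005, the section is tension-controlled.

ε_t ≈ 0.0221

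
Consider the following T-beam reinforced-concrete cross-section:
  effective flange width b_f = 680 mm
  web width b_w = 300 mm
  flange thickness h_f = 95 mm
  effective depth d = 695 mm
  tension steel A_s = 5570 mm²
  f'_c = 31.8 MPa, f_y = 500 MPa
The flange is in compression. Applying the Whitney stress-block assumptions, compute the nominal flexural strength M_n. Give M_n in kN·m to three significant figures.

Tension: T = A_s f_y = 5570 × 500 = 2785000 N.
Try a within the flange: a = T/(0.85 f'_c b_f) = 2785000/(0.85 × 31.8 × 680) = 151.52 mm.
a = 151.52 > h_f = 95 mm: the block extends into the web. Split into flange-overhang and web parts.
C_f = 0.85 f'_c (b_f − b_w) h_f = 0.85 × 31.8 × (680 − 300) × 95 = 975783 N.
Remaining web compression depth: a_w = (T − C_f)/(0.85 f'_c b_w) = (2785000 − 975783)/(0.85 × 31.8 × 300) = 223.11 mm.
M_n = C_f(d − h_f/2) + (T − C_f)(d − a_w/2) = 975783 × (695 − 47.5) + 1809217 × (695 − 111.555) = 631.82 + 1055.58 = 1687.40 × 10⁶ N·mm.
M_n = 1687.40 kN·m.

M_n ≈ 1690 kN·m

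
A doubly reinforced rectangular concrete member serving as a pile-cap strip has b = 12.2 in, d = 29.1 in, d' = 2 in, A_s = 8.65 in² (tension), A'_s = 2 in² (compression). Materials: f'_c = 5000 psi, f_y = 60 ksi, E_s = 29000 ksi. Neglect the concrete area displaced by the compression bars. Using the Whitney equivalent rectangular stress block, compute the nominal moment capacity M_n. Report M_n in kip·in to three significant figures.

Assume both steels yield.
a = (A_s − A'_s) f_y/(0.85 f'_c b) = (8.65 − 2) × 60/(0.85 × 5 × 12.2) = 7.695 in.
c = a/β₁ = 7.695/0.8 = 9.619 in; ε'_s = 0.003(c − d')/c = 0.0024 ≥ ε_y = 0.0021, so the compression steel yields.
M_n = (A_s − A'_s) f_y (d − a/2) + A'_s f_y (d − d') = 399 × (29.1 − 3.8475) + 120 × (29.1 − 2) = 10075.7 + 3252.0 = 13327.7 kip·in.

M_n ≈ 13300 kip·in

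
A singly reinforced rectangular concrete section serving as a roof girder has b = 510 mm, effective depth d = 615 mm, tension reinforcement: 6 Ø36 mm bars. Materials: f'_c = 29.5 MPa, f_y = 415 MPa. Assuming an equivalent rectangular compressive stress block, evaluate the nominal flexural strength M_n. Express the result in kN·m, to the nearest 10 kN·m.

M_n ≈ 1310 kN·m

A_s = 6 × 1018 = 6108 mm².
T = A_s f_y = 6108 × 415 = 2534820 N = 2534.82 kN.
From C = T: a = T/(0.85 f'_c b) = 2534820/(0.85 × 29.5 × 510) = 198.21 mm.
M_n = T(d − a/2) = 2534.82 kN × (615 − 99.105) mm = 1307.70 kN·m.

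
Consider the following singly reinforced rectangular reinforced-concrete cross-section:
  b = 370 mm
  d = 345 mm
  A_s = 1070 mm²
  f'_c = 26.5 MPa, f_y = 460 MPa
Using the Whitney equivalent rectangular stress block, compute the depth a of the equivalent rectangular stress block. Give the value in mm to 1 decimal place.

T = A_s f_y = 1070 × 460 = 492200 N = 492.2 kN.
Setting C = 0.85 f'_c a b equal to T: a = 492200/(0.85 × 26.5 × 370) = 59.1 mm.

a ≈ 59.1 mm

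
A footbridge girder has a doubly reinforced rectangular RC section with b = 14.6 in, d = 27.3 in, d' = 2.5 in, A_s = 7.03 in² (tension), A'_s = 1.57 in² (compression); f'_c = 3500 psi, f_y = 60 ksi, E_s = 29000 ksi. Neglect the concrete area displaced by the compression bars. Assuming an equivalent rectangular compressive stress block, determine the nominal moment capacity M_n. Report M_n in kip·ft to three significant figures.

Assume both steels yield.
a = (A_s − A'_s) f_y/(0.85 f'_c b) = (7.03 − 1.57) × 60/(0.85 × 3.5 × 14.6) = 7.542 in.
c = a/β₁ = 7.542/0.85 = 8.873 in; ε'_s = 0.003(c − d')/c = 0.0022 ≥ ε_y = 0.0021, so the compression steel yields.
M_n = (A_s − A'_s) f_y (d − a/2) + A'_s f_y (d − d') = 327.6 × (27.3 − 3.771) + 94.2 × (27.3 − 2.5) = 7708.1 + 2336.2 = 10044.3 kip·in = 10044.3/12 = 837.03 kip·ft.

M_n ≈ 837 kip·ft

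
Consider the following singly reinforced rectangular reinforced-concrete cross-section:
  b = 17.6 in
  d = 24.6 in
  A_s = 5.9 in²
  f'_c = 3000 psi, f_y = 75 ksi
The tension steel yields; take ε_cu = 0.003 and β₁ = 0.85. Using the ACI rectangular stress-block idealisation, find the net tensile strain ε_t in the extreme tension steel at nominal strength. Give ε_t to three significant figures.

ε_t ≈ 0.00336

a = A_s f_y/(0.85 f'_c b) = 9.860 in.
β₁ = 0.85, so c = a/β₁ = 9.860/0.85 = 11.600 in.
From the linear strain diagram with ε_cu = 0.003: ε_t = 0.003 (d − c)/c = 0.003 × (24.6 − 11.600)/11.600 = 0.00336.
ε_t < 0.004 — the section is over-reinforced for flexure under ACI limits.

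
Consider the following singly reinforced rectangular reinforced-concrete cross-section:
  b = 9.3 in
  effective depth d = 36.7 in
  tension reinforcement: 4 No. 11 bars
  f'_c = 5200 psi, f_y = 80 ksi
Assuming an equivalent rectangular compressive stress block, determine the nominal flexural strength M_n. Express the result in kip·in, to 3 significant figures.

A_s = 4 × 1.56 = 6.24 in².
T = A_s f_y = 6.24 × 80 = 499.2 kips.
a = T/(0.85 f'_c b) = 499.2/(0.85 × 5.2 × 9.3) = 12.144 in.
M_n = T(d − a/2) = 499.2 × (36.7 − 6.072) = 15289.5 kip·in.

M_n ≈ 15300 kip·in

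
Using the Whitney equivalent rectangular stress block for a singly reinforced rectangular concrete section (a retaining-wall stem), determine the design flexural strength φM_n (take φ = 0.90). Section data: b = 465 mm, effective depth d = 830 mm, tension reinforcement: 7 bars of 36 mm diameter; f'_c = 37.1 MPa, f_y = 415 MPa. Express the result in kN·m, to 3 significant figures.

A_s = 7 × 1018 = 7126 mm².
T = A_s f_y = 7126 × 415 = 2957290 N = 2957.29 kN.
From C = T: a = T/(0.85 f'_c b) = 2957290/(0.85 × 37.1 × 465) = 201.67 mm.
M_n = T(d − a/2) = 2957.29 kN × (830 − 100.835) mm = 2156.35 kN·m.
φM_n = 0.90 × 2156.35 = 1940.72 kN·m.

φM_n ≈ 1940 kN·m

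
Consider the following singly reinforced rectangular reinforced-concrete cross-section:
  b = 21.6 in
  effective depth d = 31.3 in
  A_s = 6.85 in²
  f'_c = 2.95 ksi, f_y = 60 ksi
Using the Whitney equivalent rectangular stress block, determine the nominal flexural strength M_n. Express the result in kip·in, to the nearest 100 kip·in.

M_n ≈ 11300 kip·in

T = A_s f_y = 6.85 × 60 = 411 kips.
a = T/(0.85 f'_c b) = 411/(0.85 × 2.95 × 21.6) = 7.588 in.
M_n = T(d − a/2) = 411 × (31.3 − 3.794) = 11305.0 kip·in.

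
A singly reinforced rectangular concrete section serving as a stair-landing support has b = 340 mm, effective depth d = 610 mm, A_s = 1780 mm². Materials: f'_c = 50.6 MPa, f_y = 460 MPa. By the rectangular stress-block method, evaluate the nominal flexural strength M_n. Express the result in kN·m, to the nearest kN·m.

T = A_s f_y = 1780 × 460 = 818800 N = 818.8 kN.
From C = T: a = T/(0.85 f'_c b) = 818800/(0.85 × 50.6 × 340) = 55.99 mm.
M_n = T(d − a/2) = 818.8 kN × (610 − 27.995) mm = 476.55 kN·m.

M_n ≈ 477 kN·m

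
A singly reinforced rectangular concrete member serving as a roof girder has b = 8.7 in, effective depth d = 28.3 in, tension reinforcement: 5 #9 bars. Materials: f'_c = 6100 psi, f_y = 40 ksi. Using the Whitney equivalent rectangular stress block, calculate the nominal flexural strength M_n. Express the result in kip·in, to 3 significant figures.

M_n ≈ 5220 kip·in

A_s = 5 × 1 = 5 in².
T = A_s f_y = 5 × 40 = 200 kips.
a = T/(0.85 f'_c b) = 200/(0.85 × 6.1 × 8.7) = 4.434 in.
M_n = T(d − a/2) = 200 × (28.3 − 2.217) = 5216.6 kip·in.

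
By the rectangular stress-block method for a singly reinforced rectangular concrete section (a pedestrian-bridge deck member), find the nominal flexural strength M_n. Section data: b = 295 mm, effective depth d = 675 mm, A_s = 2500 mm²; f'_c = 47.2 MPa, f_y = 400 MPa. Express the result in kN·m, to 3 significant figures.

T = A_s f_y = 2500 × 400 = 1000000 N = 1000 kN.
From C = T: a = T/(0.85 f'_c b) = 1000000/(0.85 × 47.2 × 295) = 84.49 mm.
M_n = T(d − a/2) = 1000 kN × (675 − 42.245) mm = 632.76 kN·m.

M_n ≈ 633 kN·m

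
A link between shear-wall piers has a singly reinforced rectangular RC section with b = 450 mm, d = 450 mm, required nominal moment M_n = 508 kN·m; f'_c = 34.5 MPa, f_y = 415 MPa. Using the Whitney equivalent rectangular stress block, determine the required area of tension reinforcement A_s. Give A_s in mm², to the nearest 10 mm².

A_s ≈ 3040 mm²

With M_n = 0.85 f'_c a b (d − a/2), solve the quadratic for a:
a = d − √(d² − 2M_n/(0.85 f'_c b)) = 450 − √(450² − 2 × 508×10⁶/(0.85 × 34.5 × 450)) = 95.73 mm.
A_s = 0.85 f'_c a b / f_y = 0.85 × 34.5 × 95.73 × 450 / 415 = 3044.0 mm².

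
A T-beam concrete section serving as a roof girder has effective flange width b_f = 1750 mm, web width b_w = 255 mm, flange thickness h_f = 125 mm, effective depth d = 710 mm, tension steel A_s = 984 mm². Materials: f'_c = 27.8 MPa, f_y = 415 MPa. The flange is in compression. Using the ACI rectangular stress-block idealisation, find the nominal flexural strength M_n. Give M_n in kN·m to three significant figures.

M_n ≈ 288 kN·m

Tension: T = A_s f_y = 984 × 415 = 408360 N.
Try a within the flange: a = T/(0.85 f'_c b_f) = 408360/(0.85 × 27.8 × 1750) = 9.88 mm.
Since a = 9.88 ≤ h_f = 125 mm, the stress block lies entirely in the flange; analyse as a rectangular beam of width b_f.
M_n = T(d − a/2) = 408360 × (710 − 4.94) = 287.92 × 10⁶ N·mm.
M_n = 287.92 kN·m.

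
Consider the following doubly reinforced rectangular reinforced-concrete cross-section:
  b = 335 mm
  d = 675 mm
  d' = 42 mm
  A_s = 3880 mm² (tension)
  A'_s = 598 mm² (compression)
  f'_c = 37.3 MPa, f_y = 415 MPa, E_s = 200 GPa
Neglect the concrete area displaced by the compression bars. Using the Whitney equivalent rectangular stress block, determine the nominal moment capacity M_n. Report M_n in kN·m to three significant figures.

Assume both tension and compression steel yield.
Net tension couple steel: A_s − A'_s = 3282 mm².
a = (A_s − A'_s) f_y / (0.85 f'_c b) = 1362030/(0.85 × 37.3 × 335) = 128.24 mm.
c = a/β₁ = 128.24/0.784 = 163.57 mm; ε'_s = 0.003(c − d')/c = 0.0022 ≥ f_y/E_s = 0.0021, so compression steel does yield.
M_n = (A_s − A'_s) f_y (d − a/2) + A'_s f_y (d − d') = [1362030 × (675 − 64.12) + 248170 × (675 − 42)] × 10⁻⁶ = 832.04 + 157.09 = 989.13 kN·m.

M_n ≈ 989 kN·m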